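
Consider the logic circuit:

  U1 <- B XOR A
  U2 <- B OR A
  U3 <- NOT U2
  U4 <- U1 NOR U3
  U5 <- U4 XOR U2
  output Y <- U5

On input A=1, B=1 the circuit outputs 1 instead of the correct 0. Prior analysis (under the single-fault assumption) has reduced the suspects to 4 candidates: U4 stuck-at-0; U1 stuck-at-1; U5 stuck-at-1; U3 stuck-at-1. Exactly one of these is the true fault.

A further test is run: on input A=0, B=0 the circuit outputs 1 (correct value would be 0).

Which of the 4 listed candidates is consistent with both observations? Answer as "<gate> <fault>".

Evaluate each candidate on input A=0, B=0:
  U4 stuck-at-0: U1=0, U2=0, U3=1, U4=0 [stuck-at-0], U5=0 → 0 — eliminated
  U1 stuck-at-1: U1=1 [stuck-at-1], U2=0, U3=1, U4=0, U5=0 → 0 — eliminated
  U5 stuck-at-1: U1=0, U2=0, U3=1, U4=0, U5=1 [stuck-at-1] → 1 — matches
  U3 stuck-at-1: U1=0, U2=0, U3=1 [stuck-at-1], U4=0, U5=0 → 0 — eliminated
Only U5 stuck-at-1 reproduces the observed 1.

U5 stuck-at-1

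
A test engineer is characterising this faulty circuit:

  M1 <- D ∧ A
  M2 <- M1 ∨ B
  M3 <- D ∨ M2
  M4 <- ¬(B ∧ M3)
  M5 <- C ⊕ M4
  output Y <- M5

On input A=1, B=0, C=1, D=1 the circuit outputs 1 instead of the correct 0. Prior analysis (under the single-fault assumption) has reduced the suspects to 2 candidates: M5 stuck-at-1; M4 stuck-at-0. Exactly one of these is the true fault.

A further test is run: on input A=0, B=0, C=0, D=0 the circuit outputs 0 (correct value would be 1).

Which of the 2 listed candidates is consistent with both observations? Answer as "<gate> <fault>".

Evaluate each candidate on input A=0, B=0, C=0, D=0:
  M5 stuck-at-1: M1=0, M2=0, M3=0, M4=1, M5=1 [stuck-at-1] → 1 — eliminated
  M4 stuck-at-0: M1=0, M2=0, M3=0, M4=0 [stuck-at-0], M5=0 → 0 — matches
Only M4 stuck-at-0 reproduces the observed 0.

M4 stuck-at-0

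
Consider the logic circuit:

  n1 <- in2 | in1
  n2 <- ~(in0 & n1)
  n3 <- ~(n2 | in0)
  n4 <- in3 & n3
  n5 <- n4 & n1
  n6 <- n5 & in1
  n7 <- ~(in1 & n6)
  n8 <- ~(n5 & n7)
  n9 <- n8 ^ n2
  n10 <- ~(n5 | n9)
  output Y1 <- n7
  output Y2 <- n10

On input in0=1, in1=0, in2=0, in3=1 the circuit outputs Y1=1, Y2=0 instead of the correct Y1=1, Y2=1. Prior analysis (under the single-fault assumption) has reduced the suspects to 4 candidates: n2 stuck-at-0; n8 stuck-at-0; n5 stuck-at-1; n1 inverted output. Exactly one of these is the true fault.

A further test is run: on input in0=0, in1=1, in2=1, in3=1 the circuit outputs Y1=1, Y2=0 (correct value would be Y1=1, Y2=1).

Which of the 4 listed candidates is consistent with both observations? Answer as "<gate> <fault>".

Evaluate each candidate on input in0=0, in1=1, in2=1, in3=1:
  n2 stuck-at-0: n1=1, n2=0 [stuck-at-0], n3=1, n4=1, n5=1, n6=1, n7=0, n8=1, n9=1, n10=0 → Y1=0, Y2=0 — eliminated
  n8 stuck-at-0: n1=1, n2=1, n3=0, n4=0, n5=0, n6=0, n7=1, n8=0 [stuck-at-0], n9=1, n10=0 → Y1=1, Y2=0 — matches
  n5 stuck-at-1: n1=1, n2=1, n3=0, n4=0, n5=1 [stuck-at-1], n6=1, n7=0, n8=1, n9=0, n10=0 → Y1=0, Y2=0 — eliminated
  n1 inverted output: n1=0 [inverted output], n2=1, n3=0, n4=0, n5=0, n6=0, n7=1, n8=1, n9=0, n10=1 → Y1=1, Y2=1 — eliminated
Only n8 stuck-at-0 reproduces the observed Y1=1, Y2=0.

n8 stuck-at-0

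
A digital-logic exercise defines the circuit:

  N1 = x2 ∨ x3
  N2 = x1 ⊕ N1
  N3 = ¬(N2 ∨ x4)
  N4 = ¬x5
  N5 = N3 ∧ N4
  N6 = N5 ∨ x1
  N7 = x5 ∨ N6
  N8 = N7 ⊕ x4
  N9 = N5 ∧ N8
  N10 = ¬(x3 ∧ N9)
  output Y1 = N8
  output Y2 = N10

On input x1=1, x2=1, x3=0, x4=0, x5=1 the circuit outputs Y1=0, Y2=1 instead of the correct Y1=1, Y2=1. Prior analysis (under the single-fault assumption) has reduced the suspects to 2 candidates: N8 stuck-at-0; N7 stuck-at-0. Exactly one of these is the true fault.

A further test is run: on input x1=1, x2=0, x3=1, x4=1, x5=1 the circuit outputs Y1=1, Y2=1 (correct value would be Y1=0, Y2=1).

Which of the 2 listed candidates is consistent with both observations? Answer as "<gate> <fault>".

Evaluate each candidate on input x1=1, x2=0, x3=1, x4=1, x5=1:
  N8 stuck-at-0: N1=1, N2=0, N3=0, N4=0, N5=0, N6=1, N7=1, N8=0 [stuck-at-0], N9=0, N10=1 → Y1=0, Y2=1 — eliminated
  N7 stuck-at-0: N1=1, N2=0, N3=0, N4=0, N5=0, N6=1, N7=0 [stuck-at-0], N8=1, N9=0, N10=1 → Y1=1, Y2=1 — matches
Only N7 stuck-at-0 reproduces the observed Y1=1, Y2=1.

N7 stuck-at-0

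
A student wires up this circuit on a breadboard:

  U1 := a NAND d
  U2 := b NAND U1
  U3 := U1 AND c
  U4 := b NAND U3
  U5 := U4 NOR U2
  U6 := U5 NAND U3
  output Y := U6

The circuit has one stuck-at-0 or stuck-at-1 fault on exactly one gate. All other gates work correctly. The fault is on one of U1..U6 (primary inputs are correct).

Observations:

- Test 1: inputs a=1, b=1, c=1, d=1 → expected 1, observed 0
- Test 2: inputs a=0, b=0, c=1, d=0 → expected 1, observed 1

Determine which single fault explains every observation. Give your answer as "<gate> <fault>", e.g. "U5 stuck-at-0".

U1 stuck-at-1

Fault-free values for test 1 (a=1, b=1, c=1, d=1): U1=0, U2=1, U3=0, U4=1, U5=0, U6=1, giving Y=1. Observed 0.
Test 1: faults giving observed 0 are {U1 stuck-at-1, U6 stuck-at-0}.
Test 2 (a=0, b=0, c=1, d=0): fault-free U1=1, U2=1, U3=1, U4=1, U5=0, U6=1 → 1; observed 1. Eliminates U6 stuck-at-0.
Only U1 stuck-at-1 is consistent with every test.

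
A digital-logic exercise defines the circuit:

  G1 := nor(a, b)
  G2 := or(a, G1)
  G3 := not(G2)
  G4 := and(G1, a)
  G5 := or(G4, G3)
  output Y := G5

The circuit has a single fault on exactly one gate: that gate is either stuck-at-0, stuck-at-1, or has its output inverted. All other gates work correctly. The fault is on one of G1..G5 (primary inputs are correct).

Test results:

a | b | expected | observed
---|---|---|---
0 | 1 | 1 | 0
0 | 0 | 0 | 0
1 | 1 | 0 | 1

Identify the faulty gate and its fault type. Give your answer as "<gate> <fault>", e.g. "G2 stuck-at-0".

Fault-free values for test 1 (a=0, b=1): G1=0, G2=0, G3=1, G4=0, G5=1, giving Y=1. Observed 0.
Test 1: faults giving observed 0 are {G1 stuck-at-1, G1 inverted output, G2 stuck-at-1, G2 inverted output, G3 stuck-at-0, G3 inverted output, G5 stuck-at-0, G5 inverted output}.
Test 2 (a=0, b=0): fault-free G1=1, G2=1, G3=0, G4=0, G5=0 → 0; observed 0. Eliminates G1 inverted output, G2 inverted output, G3 inverted output, G5 inverted output.
Test 3 (a=1, b=1): fault-free G1=0, G2=1, G3=0, G4=0, G5=0 → 0; observed 1. Eliminates G2 stuck-at-1, G3 stuck-at-0, G5 stuck-at-0.
Only G1 stuck-at-1 is consistent with every test.

G1 stuck-at-1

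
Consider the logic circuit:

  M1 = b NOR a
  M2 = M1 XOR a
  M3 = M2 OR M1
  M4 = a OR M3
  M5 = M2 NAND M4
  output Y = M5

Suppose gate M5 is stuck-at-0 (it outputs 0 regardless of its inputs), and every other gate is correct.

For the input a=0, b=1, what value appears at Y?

0

Propagate with M5 forced: M1=0, M2=0, M3=0, M4=0, M5=0 [stuck-at-0].
So Y = 0. (Without the fault it would be 1.)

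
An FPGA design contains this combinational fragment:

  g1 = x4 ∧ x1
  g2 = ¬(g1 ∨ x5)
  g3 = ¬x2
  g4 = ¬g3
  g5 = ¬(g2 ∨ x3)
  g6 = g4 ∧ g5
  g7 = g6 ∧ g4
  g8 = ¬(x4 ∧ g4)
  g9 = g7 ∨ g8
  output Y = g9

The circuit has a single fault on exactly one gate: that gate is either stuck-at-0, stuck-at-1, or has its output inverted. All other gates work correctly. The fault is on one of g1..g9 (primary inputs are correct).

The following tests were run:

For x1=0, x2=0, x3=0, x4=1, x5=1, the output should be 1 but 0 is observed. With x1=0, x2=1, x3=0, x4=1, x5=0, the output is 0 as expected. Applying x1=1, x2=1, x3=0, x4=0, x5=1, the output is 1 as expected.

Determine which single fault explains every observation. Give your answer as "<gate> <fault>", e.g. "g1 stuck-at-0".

Fault-free values for test 1 (x1=0, x2=0, x3=0, x4=1, x5=1): g1=0, g2=0, g3=1, g4=0, g5=1, g6=0, g7=0, g8=1, g9=1, giving Y=1. Observed 0.
Test 1: faults giving observed 0 are {g8 stuck-at-0, g8 inverted output, g9 stuck-at-0, g9 inverted output}.
Test 2 (x1=0, x2=1, x3=0, x4=1, x5=0): fault-free g1=0, g2=1, g3=0, g4=1, g5=0, g6=0, g7=0, g8=0, g9=0 → 0; observed 0. Eliminates g8 inverted output, g9 inverted output.
Test 3 (x1=1, x2=1, x3=0, x4=0, x5=1): fault-free g1=0, g2=0, g3=0, g4=1, g5=1, g6=1, g7=1, g8=1, g9=1 → 1; observed 1. Eliminates g9 stuck-at-0.
Only g8 stuck-at-0 is consistent with every test.

g8 stuck-at-0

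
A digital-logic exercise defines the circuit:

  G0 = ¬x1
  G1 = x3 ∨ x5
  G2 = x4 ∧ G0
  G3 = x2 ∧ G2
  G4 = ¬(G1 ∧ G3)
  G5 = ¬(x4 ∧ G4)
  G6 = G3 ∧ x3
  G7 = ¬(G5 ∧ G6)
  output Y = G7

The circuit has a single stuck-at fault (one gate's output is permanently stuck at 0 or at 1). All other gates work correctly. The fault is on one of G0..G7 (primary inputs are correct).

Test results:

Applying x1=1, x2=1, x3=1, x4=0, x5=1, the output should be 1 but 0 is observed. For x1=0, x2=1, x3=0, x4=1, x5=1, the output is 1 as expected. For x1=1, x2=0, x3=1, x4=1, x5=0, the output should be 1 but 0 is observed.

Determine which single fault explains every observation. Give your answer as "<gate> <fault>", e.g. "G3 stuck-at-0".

G3 stuck-at-1

Fault-free values for test 1 (x1=1, x2=1, x3=1, x4=0, x5=1): G0=0, G1=1, G2=0, G3=0, G4=1, G5=1, G6=0, G7=1, giving Y=1. Observed 0.
Test 1: faults giving observed 0 are {G2 stuck-at-1, G3 stuck-at-1, G6 stuck-at-1, G7 stuck-at-0}.
Test 2 (x1=0, x2=1, x3=0, x4=1, x5=1): fault-free G0=1, G1=1, G2=1, G3=1, G4=0, G5=1, G6=0, G7=1 → 1; observed 1. Eliminates G6 stuck-at-1, G7 stuck-at-0.
Test 3 (x1=1, x2=0, x3=1, x4=1, x5=0): fault-free G0=0, G1=1, G2=0, G3=0, G4=1, G5=0, G6=0, G7=1 → 1; observed 0. Eliminates G2 stuck-at-1.
Only G3 stuck-at-1 is consistent with every test.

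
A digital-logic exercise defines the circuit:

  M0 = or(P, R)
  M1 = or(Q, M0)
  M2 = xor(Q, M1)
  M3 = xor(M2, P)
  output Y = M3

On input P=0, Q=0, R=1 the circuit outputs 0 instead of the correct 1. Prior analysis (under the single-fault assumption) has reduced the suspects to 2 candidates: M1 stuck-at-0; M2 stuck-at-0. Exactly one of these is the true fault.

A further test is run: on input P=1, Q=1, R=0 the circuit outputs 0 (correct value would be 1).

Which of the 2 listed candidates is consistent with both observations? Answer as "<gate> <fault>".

Evaluate each candidate on input P=1, Q=1, R=0:
  M1 stuck-at-0: M0=1, M1=0 [stuck-at-0], M2=1, M3=0 → 0 — matches
  M2 stuck-at-0: M0=1, M1=1, M2=0 [stuck-at-0], M3=1 → 1 — eliminated
Only M1 stuck-at-0 reproduces the observed 0.

M1 stuck-at-0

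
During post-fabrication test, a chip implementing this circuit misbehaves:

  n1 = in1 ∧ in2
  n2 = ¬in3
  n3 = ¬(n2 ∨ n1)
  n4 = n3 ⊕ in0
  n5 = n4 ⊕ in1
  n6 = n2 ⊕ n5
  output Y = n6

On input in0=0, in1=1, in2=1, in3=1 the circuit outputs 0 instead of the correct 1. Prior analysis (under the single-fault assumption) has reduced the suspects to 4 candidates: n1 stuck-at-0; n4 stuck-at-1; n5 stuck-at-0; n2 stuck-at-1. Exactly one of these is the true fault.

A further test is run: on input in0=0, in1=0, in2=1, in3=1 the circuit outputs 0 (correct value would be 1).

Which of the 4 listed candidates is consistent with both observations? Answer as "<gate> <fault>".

n5 stuck-at-0

Evaluate each candidate on input in0=0, in1=0, in2=1, in3=1:
  n1 stuck-at-0: n1=0 [stuck-at-0], n2=0, n3=1, n4=1, n5=1, n6=1 → 1 — eliminated
  n4 stuck-at-1: n1=0, n2=0, n3=1, n4=1 [stuck-at-1], n5=1, n6=1 → 1 — eliminated
  n5 stuck-at-0: n1=0, n2=0, n3=1, n4=1, n5=0 [stuck-at-0], n6=0 → 0 — matches
  n2 stuck-at-1: n1=0, n2=1 [stuck-at-1], n3=0, n4=0, n5=0, n6=1 → 1 — eliminated
Only n5 stuck-at-0 reproduces the observed 0.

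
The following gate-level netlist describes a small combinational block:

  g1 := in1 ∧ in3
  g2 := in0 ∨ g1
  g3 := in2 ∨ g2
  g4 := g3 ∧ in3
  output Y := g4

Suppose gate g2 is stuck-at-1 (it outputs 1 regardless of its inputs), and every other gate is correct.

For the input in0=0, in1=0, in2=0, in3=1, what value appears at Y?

Propagate with g2 forced: g1=0, g2=1 [stuck-at-1], g3=1, g4=1.
So Y = 1. (Without the fault it would be 0.)

1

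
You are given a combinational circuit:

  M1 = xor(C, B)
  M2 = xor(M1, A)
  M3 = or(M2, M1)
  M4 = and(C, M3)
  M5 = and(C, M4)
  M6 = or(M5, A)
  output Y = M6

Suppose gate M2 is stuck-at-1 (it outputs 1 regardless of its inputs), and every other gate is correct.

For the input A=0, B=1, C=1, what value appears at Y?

Propagate with M2 forced: M1=0, M2=1 [stuck-at-1], M3=1, M4=1, M5=1, M6=1.
So Y = 1. (Without the fault it would be 0.)

1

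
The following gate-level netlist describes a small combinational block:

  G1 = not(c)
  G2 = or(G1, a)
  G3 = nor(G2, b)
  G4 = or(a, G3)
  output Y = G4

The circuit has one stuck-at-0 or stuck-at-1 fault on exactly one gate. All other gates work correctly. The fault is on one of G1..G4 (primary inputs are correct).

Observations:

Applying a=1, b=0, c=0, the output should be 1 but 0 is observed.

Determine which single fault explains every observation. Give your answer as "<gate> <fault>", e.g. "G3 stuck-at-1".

Fault-free values for test 1 (a=1, b=0, c=0): G1=1, G2=1, G3=0, G4=1, giving Y=1. Observed 0.
Test 1: faults giving observed 0 are {G4 stuck-at-0}.
Only G4 stuck-at-0 is consistent with every test.

G4 stuck-at-0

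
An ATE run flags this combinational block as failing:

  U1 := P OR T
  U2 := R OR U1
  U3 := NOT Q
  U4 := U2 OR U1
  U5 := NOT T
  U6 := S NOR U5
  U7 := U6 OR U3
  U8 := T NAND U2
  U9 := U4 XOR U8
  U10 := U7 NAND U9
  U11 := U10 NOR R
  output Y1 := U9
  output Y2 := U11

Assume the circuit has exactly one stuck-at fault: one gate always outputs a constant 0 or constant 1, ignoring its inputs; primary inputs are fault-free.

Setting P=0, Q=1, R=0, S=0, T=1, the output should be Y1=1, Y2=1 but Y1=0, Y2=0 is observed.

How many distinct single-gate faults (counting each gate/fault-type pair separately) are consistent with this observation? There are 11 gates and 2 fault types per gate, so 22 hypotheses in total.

4

Fault-free: U1=1, U2=1, U3=0, U4=1, U5=0, U6=1, U7=1, U8=0, U9=1, U10=0, U11=1 → Y1=1, Y2=1. Observed Y1=0, Y2=0.
  U1: none of the 2 fault types match ✗
  U2: stuck-at-0 ✓; others ✗
  U3: none of the 2 fault types match ✗
  U4: stuck-at-0 ✓; others ✗
  U5: none of the 2 fault types match ✗
  U6: none of the 2 fault types match ✗
  U7: none of the 2 fault types match ✗
  U8: stuck-at-1 ✓; others ✗
  U9: stuck-at-0 ✓; others ✗
  U10: none of the 2 fault types match ✗
  U11: none of the 2 fault types match ✗
Consistent faults: {U2 stuck-at-0, U4 stuck-at-0, U8 stuck-at-1, U9 stuck-at-0} — 4 in all.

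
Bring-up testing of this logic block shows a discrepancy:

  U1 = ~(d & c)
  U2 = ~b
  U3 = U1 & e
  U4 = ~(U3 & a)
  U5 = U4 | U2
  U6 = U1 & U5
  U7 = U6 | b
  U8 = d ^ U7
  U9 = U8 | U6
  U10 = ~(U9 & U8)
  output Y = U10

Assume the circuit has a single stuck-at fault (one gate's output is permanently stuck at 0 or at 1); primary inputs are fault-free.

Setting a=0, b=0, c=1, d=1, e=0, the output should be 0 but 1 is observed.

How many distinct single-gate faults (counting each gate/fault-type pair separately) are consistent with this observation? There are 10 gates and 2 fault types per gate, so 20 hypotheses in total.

Fault-free: U1=0, U2=1, U3=0, U4=1, U5=1, U6=0, U7=0, U8=1, U9=1, U10=0 → 0. Observed 1.
  U1: stuck-at-1 ✓; others ✗
  U2: none of the 2 fault types match ✗
  U3: none of the 2 fault types match ✗
  U4: none of the 2 fault types match ✗
  U5: none of the 2 fault types match ✗
  U6: stuck-at-1 ✓; others ✗
  U7: stuck-at-1 ✓; others ✗
  U8: stuck-at-0 ✓; others ✗
  U9: stuck-at-0 ✓; others ✗
  U10: stuck-at-1 ✓; others ✗
Consistent faults: {U1 stuck-at-1, U6 stuck-at-1, U7 stuck-at-1, U8 stuck-at-0, U9 stuck-at-0, U10 stuck-at-1} — 6 in all.

6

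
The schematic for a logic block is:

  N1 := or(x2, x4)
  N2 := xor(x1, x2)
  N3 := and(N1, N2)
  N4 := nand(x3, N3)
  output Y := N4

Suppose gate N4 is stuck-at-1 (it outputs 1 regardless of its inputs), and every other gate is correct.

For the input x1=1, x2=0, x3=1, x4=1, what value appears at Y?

1

Propagate with N4 forced: N1=1, N2=1, N3=1, N4=1 [stuck-at-1].
So Y = 1. (Without the fault it would be 0.)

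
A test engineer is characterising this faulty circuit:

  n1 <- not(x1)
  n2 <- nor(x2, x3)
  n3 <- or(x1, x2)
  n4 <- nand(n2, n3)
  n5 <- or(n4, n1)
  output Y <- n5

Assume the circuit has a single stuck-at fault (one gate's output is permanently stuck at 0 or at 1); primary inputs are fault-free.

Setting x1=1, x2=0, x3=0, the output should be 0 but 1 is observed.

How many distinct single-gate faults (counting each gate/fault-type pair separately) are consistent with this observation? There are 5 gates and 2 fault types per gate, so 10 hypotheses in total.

5

Fault-free: n1=0, n2=1, n3=1, n4=0, n5=0 → 0. Observed 1.
  n1 stuck-at-0: output 0 ✗
  n1 stuck-at-1: output 1 ✓
  n2 stuck-at-0: output 1 ✓
  n2 stuck-at-1: output 0 ✗
  n3 stuck-at-0: output 1 ✓
  n3 stuck-at-1: output 0 ✗
  n4 stuck-at-0: output 0 ✗
  n4 stuck-at-1: output 1 ✓
  n5 stuck-at-0: output 0 ✗
  n5 stuck-at-1: output 1 ✓
Consistent faults: {n1 stuck-at-1, n2 stuck-at-0, n3 stuck-at-0, n4 stuck-at-1, n5 stuck-at-1} — 5 in all.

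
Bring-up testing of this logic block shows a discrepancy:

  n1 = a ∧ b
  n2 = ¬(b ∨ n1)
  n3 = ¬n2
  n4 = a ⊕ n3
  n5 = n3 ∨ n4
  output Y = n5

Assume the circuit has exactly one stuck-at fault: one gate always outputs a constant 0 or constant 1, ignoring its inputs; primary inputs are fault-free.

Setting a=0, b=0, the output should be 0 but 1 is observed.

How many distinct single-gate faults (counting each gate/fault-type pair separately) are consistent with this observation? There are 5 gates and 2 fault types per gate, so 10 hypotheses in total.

Fault-free: n1=0, n2=1, n3=0, n4=0, n5=0 → 0. Observed 1.
  n1 stuck-at-0: output 0 ✗
  n1 stuck-at-1: output 1 ✓
  n2 stuck-at-0: output 1 ✓
  n2 stuck-at-1: output 0 ✗
  n3 stuck-at-0: output 0 ✗
  n3 stuck-at-1: output 1 ✓
  n4 stuck-at-0: output 0 ✗
  n4 stuck-at-1: output 1 ✓
  n5 stuck-at-0: output 0 ✗
  n5 stuck-at-1: output 1 ✓
Consistent faults: {n1 stuck-at-1, n2 stuck-at-0, n3 stuck-at-1, n4 stuck-at-1, n5 stuck-at-1} — 5 in all.

5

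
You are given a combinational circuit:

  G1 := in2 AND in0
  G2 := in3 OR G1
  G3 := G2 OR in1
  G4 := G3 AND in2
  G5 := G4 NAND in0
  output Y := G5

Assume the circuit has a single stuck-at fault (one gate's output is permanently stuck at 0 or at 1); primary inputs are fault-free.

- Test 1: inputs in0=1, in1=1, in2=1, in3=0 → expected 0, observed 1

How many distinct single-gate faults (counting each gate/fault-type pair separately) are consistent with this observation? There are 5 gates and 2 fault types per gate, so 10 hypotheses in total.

3

Fault-free: G1=1, G2=1, G3=1, G4=1, G5=0 → 0. Observed 1.
  G1 stuck-at-0: output 0 ✗
  G1 stuck-at-1: output 0 ✗
  G2 stuck-at-0: output 0 ✗
  G2 stuck-at-1: output 0 ✗
  G3 stuck-at-0: output 1 ✓
  G3 stuck-at-1: output 0 ✗
  G4 stuck-at-0: output 1 ✓
  G4 stuck-at-1: output 0 ✗
  G5 stuck-at-0: output 0 ✗
  G5 stuck-at-1: output 1 ✓
Consistent faults: {G3 stuck-at-0, G4 stuck-at-0, G5 stuck-at-1} — 3 in all.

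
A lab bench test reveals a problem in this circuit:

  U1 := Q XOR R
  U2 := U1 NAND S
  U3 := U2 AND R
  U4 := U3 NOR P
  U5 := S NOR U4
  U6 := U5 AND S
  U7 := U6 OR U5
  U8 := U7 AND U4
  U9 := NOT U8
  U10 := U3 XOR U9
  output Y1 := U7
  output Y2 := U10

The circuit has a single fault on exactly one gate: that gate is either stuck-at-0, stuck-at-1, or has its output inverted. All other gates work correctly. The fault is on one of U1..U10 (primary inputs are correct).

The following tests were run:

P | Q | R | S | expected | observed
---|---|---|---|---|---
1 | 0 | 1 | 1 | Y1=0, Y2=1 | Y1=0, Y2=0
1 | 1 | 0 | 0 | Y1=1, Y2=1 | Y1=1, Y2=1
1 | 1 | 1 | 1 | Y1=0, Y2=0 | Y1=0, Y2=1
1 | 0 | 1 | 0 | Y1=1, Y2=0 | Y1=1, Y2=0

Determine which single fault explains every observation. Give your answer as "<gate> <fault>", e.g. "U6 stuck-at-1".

U1 inverted output

Fault-free values for test 1 (P=1, Q=0, R=1, S=1): U1=1, U2=0, U3=0, U4=0, U5=0, U6=0, U7=0, U8=0, U9=1, U10=1, giving Y1=0, Y2=1. Observed Y1=0, Y2=0.
Test 1: faults giving observed Y1=0, Y2=0 are {U1 stuck-at-0, U1 inverted output, U2 stuck-at-1, U2 inverted output, U3 stuck-at-1, U3 inverted output, U8 stuck-at-1, U8 inverted output, U9 stuck-at-0, U9 inverted output, U10 stuck-at-0, U10 inverted output}.
Test 2 (P=1, Q=1, R=0, S=0): fault-free U1=1, U2=1, U3=0, U4=0, U5=1, U6=0, U7=1, U8=0, U9=1, U10=1 → Y1=1, Y2=1; observed Y1=1, Y2=1. Eliminates U3 stuck-at-1, U3 inverted output, U8 stuck-at-1, U8 inverted output, U9 stuck-at-0, U9 inverted output, U10 stuck-at-0, U10 inverted output.
Test 3 (P=1, Q=1, R=1, S=1): fault-free U1=0, U2=1, U3=1, U4=0, U5=0, U6=0, U7=0, U8=0, U9=1, U10=0 → Y1=0, Y2=0; observed Y1=0, Y2=1. Eliminates U1 stuck-at-0, U2 stuck-at-1.
Test 4 (P=1, Q=0, R=1, S=0): fault-free U1=1, U2=1, U3=1, U4=0, U5=1, U6=0, U7=1, U8=0, U9=1, U10=0 → Y1=1, Y2=0; observed Y1=1, Y2=0. Eliminates U2 inverted output.
Only U1 inverted output is consistent with every test.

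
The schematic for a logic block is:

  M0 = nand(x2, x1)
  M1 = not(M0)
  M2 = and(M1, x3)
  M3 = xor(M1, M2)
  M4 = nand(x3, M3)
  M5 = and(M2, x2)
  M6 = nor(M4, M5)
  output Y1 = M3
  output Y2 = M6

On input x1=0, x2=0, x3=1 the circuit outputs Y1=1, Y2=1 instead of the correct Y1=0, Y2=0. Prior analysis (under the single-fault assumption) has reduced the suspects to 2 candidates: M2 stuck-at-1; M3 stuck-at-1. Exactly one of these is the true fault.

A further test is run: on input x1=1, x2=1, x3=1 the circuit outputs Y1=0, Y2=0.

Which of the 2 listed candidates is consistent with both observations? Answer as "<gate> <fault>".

Evaluate each candidate on input x1=1, x2=1, x3=1:
  M2 stuck-at-1: M0=0, M1=1, M2=1 [stuck-at-1], M3=0, M4=1, M5=1, M6=0 → Y1=0, Y2=0 — matches
  M3 stuck-at-1: M0=0, M1=1, M2=1, M3=1 [stuck-at-1], M4=0, M5=1, M6=0 → Y1=1, Y2=0 — eliminated
Only M2 stuck-at-1 reproduces the observed Y1=0, Y2=0.

M2 stuck-at-1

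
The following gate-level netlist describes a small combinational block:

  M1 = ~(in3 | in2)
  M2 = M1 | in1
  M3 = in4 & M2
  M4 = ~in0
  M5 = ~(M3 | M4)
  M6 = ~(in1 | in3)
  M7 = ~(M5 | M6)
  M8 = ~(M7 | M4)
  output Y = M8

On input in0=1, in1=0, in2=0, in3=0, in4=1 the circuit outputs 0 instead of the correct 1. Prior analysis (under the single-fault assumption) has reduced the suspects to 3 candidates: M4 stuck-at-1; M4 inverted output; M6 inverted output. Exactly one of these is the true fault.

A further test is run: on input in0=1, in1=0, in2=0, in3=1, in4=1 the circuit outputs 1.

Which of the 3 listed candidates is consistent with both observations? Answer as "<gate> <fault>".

Evaluate each candidate on input in0=1, in1=0, in2=0, in3=1, in4=1:
  M4 stuck-at-1: M1=0, M2=0, M3=0, M4=1 [stuck-at-1], M5=0, M6=0, M7=1, M8=0 → 0 — eliminated
  M4 inverted output: M1=0, M2=0, M3=0, M4=1 [inverted output], M5=0, M6=0, M7=1, M8=0 → 0 — eliminated
  M6 inverted output: M1=0, M2=0, M3=0, M4=0, M5=1, M6=1 [inverted output], M7=0, M8=1 → 1 — matches
Only M6 inverted output reproduces the observed 1.

M6 inverted output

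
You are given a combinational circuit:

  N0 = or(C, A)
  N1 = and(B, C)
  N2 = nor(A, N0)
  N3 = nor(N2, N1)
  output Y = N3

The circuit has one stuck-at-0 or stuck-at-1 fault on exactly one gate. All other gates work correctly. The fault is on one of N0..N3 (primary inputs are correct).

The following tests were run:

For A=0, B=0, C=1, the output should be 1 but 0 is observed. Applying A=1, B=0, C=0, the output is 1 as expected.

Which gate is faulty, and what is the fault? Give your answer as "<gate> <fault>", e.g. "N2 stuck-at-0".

N0 stuck-at-0

Fault-free values for test 1 (A=0, B=0, C=1): N0=1, N1=0, N2=0, N3=1, giving Y=1. Observed 0.
Test 1: faults giving observed 0 are {N0 stuck-at-0, N1 stuck-at-1, N2 stuck-at-1, N3 stuck-at-0}.
Test 2 (A=1, B=0, C=0): fault-free N0=1, N1=0, N2=0, N3=1 → 1; observed 1. Eliminates N1 stuck-at-1, N2 stuck-at-1, N3 stuck-at-0.
Only N0 stuck-at-0 is consistent with every test.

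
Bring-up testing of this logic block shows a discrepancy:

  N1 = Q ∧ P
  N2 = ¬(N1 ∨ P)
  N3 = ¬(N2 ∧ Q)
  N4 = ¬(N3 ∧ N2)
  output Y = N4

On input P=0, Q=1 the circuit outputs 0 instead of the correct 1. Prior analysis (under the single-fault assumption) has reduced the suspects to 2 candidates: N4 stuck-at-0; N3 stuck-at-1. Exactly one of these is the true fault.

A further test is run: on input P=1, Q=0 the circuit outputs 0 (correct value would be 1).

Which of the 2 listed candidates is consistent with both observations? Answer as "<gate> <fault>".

Evaluate each candidate on input P=1, Q=0:
  N4 stuck-at-0: N1=0, N2=0, N3=1, N4=0 [stuck-at-0] → 0 — matches
  N3 stuck-at-1: N1=0, N2=0, N3=1 [stuck-at-1], N4=1 → 1 — eliminated
Only N4 stuck-at-0 reproduces the observed 0.

N4 stuck-at-0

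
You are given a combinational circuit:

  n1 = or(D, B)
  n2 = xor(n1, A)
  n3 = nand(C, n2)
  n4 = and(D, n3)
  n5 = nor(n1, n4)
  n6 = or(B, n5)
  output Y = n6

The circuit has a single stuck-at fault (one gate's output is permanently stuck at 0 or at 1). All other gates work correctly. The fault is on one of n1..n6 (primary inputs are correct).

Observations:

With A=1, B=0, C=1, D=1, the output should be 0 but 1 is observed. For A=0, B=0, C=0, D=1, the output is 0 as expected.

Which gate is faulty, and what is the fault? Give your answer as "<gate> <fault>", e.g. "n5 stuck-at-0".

Fault-free values for test 1 (A=1, B=0, C=1, D=1): n1=1, n2=0, n3=1, n4=1, n5=0, n6=0, giving Y=0. Observed 1.
Test 1: faults giving observed 1 are {n1 stuck-at-0, n5 stuck-at-1, n6 stuck-at-1}.
Test 2 (A=0, B=0, C=0, D=1): fault-free n1=1, n2=1, n3=1, n4=1, n5=0, n6=0 → 0; observed 0. Eliminates n5 stuck-at-1, n6 stuck-at-1.
Only n1 stuck-at-0 is consistent with every test.

n1 stuck-at-0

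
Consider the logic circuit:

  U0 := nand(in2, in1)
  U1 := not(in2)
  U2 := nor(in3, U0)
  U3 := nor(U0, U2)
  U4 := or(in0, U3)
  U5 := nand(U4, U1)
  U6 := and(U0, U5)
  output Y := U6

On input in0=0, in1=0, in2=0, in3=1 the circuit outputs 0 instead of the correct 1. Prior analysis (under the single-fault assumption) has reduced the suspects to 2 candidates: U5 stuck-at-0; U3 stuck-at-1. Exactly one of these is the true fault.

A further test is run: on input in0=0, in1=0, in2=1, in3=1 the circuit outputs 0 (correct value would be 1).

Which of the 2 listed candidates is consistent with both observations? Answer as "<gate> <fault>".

U5 stuck-at-0

Evaluate each candidate on input in0=0, in1=0, in2=1, in3=1:
  U5 stuck-at-0: U0=1, U1=0, U2=0, U3=0, U4=0, U5=0 [stuck-at-0], U6=0 → 0 — matches
  U3 stuck-at-1: U0=1, U1=0, U2=0, U3=1 [stuck-at-1], U4=1, U5=1, U6=1 → 1 — eliminated
Only U5 stuck-at-0 reproduces the observed 0.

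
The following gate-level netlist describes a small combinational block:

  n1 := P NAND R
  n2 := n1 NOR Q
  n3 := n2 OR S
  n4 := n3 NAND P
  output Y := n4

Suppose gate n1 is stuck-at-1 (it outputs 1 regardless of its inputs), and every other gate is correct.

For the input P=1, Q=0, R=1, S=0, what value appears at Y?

1

Propagate with n1 forced: n1=1 [stuck-at-1], n2=0, n3=0, n4=1.
So Y = 1. (Without the fault it would be 0.)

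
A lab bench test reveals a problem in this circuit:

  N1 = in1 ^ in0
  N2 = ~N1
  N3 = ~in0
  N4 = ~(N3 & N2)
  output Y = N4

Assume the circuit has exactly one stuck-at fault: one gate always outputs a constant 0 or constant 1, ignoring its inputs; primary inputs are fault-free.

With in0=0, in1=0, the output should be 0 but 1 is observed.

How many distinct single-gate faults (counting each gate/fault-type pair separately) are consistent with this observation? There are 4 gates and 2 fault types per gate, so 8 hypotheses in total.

Fault-free: N1=0, N2=1, N3=1, N4=0 → 0. Observed 1.
  N1 stuck-at-0: output 0 ✗
  N1 stuck-at-1: output 1 ✓
  N2 stuck-at-0: output 1 ✓
  N2 stuck-at-1: output 0 ✗
  N3 stuck-at-0: output 1 ✓
  N3 stuck-at-1: output 0 ✗
  N4 stuck-at-0: output 0 ✗
  N4 stuck-at-1: output 1 ✓
Consistent faults: {N1 stuck-at-1, N2 stuck-at-0, N3 stuck-at-0, N4 stuck-at-1} — 4 in all.

4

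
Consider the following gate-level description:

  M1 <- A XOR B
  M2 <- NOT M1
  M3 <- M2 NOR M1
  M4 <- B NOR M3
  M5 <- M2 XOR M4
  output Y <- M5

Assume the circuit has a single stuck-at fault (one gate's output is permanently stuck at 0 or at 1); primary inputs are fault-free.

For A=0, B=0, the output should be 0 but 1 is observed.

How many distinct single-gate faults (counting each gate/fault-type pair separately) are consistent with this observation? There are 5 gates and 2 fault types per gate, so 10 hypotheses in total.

4

Fault-free: M1=0, M2=1, M3=0, M4=1, M5=0 → 0. Observed 1.
  M1 stuck-at-0: output 0 ✗
  M1 stuck-at-1: output 1 ✓
  M2 stuck-at-0: output 0 ✗
  M2 stuck-at-1: output 0 ✗
  M3 stuck-at-0: output 0 ✗
  M3 stuck-at-1: output 1 ✓
  M4 stuck-at-0: output 1 ✓
  M4 stuck-at-1: output 0 ✗
  M5 stuck-at-0: output 0 ✗
  M5 stuck-at-1: output 1 ✓
Consistent faults: {M1 stuck-at-1, M3 stuck-at-1, M4 stuck-at-0, M5 stuck-at-1} — 4 in all.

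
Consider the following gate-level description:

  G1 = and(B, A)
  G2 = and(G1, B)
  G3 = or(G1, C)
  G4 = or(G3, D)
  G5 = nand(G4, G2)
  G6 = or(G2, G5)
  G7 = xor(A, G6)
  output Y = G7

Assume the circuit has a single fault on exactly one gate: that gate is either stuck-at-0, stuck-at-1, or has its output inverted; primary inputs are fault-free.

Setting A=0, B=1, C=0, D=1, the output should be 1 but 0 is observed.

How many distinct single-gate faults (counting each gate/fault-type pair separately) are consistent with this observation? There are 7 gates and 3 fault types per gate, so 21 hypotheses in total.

6

Fault-free: G1=0, G2=0, G3=0, G4=1, G5=1, G6=1, G7=1 → 1. Observed 0.
  G1: none of the 3 fault types match ✗
  G2: none of the 3 fault types match ✗
  G3: none of the 3 fault types match ✗
  G4: none of the 3 fault types match ✗
  G5: stuck-at-0, inverted output ✓; others ✗
  G6: stuck-at-0, inverted output ✓; others ✗
  G7: stuck-at-0, inverted output ✓; others ✗
Consistent faults: {G5 stuck-at-0, G5 inverted output, G6 stuck-at-0, G6 inverted output, G7 stuck-at-0, G7 inverted output} — 6 in all.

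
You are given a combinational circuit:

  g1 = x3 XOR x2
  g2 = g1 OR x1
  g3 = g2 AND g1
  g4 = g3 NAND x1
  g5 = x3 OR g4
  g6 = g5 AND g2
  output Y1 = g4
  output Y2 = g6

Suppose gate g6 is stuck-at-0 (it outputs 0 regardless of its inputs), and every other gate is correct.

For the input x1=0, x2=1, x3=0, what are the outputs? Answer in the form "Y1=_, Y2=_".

Propagate with g6 forced: g1=1, g2=1, g3=1, g4=1, g5=1, g6=0 [stuck-at-0].
So the outputs are Y1=1, Y2=0. (Without the fault they would be Y1=1, Y2=1.)

Y1=1, Y2=0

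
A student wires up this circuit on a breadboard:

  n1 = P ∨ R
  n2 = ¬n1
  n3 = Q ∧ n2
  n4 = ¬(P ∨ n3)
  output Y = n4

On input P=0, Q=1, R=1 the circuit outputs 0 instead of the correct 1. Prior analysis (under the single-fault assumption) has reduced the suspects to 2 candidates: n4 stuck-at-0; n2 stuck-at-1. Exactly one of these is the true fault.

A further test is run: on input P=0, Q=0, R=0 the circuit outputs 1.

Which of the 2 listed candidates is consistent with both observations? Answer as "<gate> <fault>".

n2 stuck-at-1

Evaluate each candidate on input P=0, Q=0, R=0:
  n4 stuck-at-0: n1=0, n2=1, n3=0, n4=0 [stuck-at-0] → 0 — eliminated
  n2 stuck-at-1: n1=0, n2=1 [stuck-at-1], n3=0, n4=1 → 1 — matches
Only n2 stuck-at-1 reproduces the observed 1.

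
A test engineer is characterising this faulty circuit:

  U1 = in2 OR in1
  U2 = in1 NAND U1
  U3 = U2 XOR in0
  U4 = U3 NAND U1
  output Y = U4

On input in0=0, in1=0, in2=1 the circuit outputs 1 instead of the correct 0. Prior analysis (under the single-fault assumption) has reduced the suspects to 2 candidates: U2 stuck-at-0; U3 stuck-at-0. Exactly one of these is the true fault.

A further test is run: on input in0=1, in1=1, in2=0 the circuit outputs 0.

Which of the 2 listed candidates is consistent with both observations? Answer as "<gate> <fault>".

Evaluate each candidate on input in0=1, in1=1, in2=0:
  U2 stuck-at-0: U1=1, U2=0 [stuck-at-0], U3=1, U4=0 → 0 — matches
  U3 stuck-at-0: U1=1, U2=0, U3=0 [stuck-at-0], U4=1 → 1 — eliminated
Only U2 stuck-at-0 reproduces the observed 0.

U2 stuck-at-0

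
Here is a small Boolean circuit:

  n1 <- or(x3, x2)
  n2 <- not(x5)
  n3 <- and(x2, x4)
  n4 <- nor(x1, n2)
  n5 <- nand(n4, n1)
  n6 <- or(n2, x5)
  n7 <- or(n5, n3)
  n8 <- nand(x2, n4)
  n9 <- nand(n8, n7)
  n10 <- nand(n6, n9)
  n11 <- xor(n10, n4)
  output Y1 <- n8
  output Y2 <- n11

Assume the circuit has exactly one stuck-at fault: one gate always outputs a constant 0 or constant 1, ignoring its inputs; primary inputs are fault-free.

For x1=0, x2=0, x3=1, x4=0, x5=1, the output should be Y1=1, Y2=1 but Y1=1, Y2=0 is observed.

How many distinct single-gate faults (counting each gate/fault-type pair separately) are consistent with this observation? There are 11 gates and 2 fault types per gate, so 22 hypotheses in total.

8

Fault-free: n1=1, n2=0, n3=0, n4=1, n5=0, n6=1, n7=0, n8=1, n9=1, n10=0, n11=1 → Y1=1, Y2=1. Observed Y1=1, Y2=0.
  n1: stuck-at-0 ✓; others ✗
  n2: none of the 2 fault types match ✗
  n3: stuck-at-1 ✓; others ✗
  n4: none of the 2 fault types match ✗
  n5: stuck-at-1 ✓; others ✗
  n6: stuck-at-0 ✓; others ✗
  n7: stuck-at-1 ✓; others ✗
  n8: none of the 2 fault types match ✗
  n9: stuck-at-0 ✓; others ✗
  n10: stuck-at-1 ✓; others ✗
  n11: stuck-at-0 ✓; others ✗
Consistent faults: {n1 stuck-at-0, n3 stuck-at-1, n5 stuck-at-1, n6 stuck-at-0, n7 stuck-at-1, n9 stuck-at-0, n10 stuck-at-1, n11 stuck-at-0} — 8 in all.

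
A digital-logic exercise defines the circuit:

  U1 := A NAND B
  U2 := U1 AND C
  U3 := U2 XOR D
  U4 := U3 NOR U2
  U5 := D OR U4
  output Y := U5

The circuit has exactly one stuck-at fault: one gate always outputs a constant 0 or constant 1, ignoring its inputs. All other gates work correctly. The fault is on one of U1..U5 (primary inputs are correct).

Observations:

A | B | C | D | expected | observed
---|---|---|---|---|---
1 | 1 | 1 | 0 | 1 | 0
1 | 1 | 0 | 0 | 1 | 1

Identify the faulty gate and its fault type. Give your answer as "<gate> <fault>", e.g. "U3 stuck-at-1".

Fault-free values for test 1 (A=1, B=1, C=1, D=0): U1=0, U2=0, U3=0, U4=1, U5=1, giving Y=1. Observed 0.
Test 1: faults giving observed 0 are {U1 stuck-at-1, U2 stuck-at-1, U3 stuck-at-1, U4 stuck-at-0, U5 stuck-at-0}.
Test 2 (A=1, B=1, C=0, D=0): fault-free U1=0, U2=0, U3=0, U4=1, U5=1 → 1; observed 1. Eliminates U2 stuck-at-1, U3 stuck-at-1, U4 stuck-at-0, U5 stuck-at-0.
Only U1 stuck-at-1 is consistent with every test.

U1 stuck-at-1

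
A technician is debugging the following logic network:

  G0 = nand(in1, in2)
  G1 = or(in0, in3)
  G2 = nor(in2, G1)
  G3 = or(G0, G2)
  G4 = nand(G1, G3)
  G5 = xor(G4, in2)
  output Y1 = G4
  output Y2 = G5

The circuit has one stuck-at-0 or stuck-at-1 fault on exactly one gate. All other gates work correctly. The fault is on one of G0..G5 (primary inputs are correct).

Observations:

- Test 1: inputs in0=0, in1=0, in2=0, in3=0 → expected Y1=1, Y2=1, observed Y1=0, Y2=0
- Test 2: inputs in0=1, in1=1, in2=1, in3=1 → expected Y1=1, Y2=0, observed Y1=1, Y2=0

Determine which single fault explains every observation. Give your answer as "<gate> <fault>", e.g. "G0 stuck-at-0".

Fault-free values for test 1 (in0=0, in1=0, in2=0, in3=0): G0=1, G1=0, G2=1, G3=1, G4=1, G5=1, giving Y1=1, Y2=1. Observed Y1=0, Y2=0.
Test 1: faults giving observed Y1=0, Y2=0 are {G1 stuck-at-1, G4 stuck-at-0}.
Test 2 (in0=1, in1=1, in2=1, in3=1): fault-free G0=0, G1=1, G2=0, G3=0, G4=1, G5=0 → Y1=1, Y2=0; observed Y1=1, Y2=0. Eliminates G4 stuck-at-0.
Only G1 stuck-at-1 is consistent with every test.

G1 stuck-at-1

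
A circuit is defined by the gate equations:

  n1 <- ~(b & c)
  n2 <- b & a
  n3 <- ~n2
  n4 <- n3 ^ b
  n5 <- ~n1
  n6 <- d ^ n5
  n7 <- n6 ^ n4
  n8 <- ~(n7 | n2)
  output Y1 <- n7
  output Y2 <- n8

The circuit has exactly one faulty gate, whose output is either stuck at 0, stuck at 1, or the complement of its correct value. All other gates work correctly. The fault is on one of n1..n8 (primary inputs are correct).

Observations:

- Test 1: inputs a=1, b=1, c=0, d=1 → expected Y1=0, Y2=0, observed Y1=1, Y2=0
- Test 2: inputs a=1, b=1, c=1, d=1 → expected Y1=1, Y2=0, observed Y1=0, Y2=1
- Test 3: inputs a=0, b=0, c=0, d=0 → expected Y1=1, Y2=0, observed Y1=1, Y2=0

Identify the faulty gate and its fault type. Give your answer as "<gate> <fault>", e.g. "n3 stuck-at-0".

n2 stuck-at-0

Fault-free values for test 1 (a=1, b=1, c=0, d=1): n1=1, n2=1, n3=0, n4=1, n5=0, n6=1, n7=0, n8=0, giving Y1=0, Y2=0. Observed Y1=1, Y2=0.
Test 1: faults giving observed Y1=1, Y2=0 are {n1 stuck-at-0, n1 inverted output, n2 stuck-at-0, n2 inverted output, n3 stuck-at-1, n3 inverted output, n4 stuck-at-0, n4 inverted output, n5 stuck-at-1, n5 inverted output, n6 stuck-at-0, n6 inverted output, n7 stuck-at-1, n7 inverted output}.
Test 2 (a=1, b=1, c=1, d=1): fault-free n1=0, n2=1, n3=0, n4=1, n5=1, n6=0, n7=1, n8=0 → Y1=1, Y2=0; observed Y1=0, Y2=1. Eliminates n1 stuck-at-0, n1 inverted output, n3 stuck-at-1, n3 inverted output, n4 stuck-at-0, n4 inverted output, n5 stuck-at-1, n5 inverted output, n6 stuck-at-0, n6 inverted output, n7 stuck-at-1, n7 inverted output.
Test 3 (a=0, b=0, c=0, d=0): fault-free n1=1, n2=0, n3=1, n4=1, n5=0, n6=0, n7=1, n8=0 → Y1=1, Y2=0; observed Y1=1, Y2=0. Eliminates n2 inverted output.
Only n2 stuck-at-0 is consistent with every test.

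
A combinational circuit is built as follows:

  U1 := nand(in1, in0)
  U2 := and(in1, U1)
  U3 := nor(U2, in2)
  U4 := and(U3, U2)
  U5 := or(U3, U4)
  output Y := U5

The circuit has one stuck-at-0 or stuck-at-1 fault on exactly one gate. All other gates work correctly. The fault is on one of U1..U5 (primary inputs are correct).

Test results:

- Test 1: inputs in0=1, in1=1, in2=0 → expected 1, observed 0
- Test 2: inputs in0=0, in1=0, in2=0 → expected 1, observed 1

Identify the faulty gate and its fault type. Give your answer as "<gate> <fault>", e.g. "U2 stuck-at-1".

Fault-free values for test 1 (in0=1, in1=1, in2=0): U1=0, U2=0, U3=1, U4=0, U5=1, giving Y=1. Observed 0.
Test 1: faults giving observed 0 are {U1 stuck-at-1, U2 stuck-at-1, U3 stuck-at-0, U5 stuck-at-0}.
Test 2 (in0=0, in1=0, in2=0): fault-free U1=1, U2=0, U3=1, U4=0, U5=1 → 1; observed 1. Eliminates U2 stuck-at-1, U3 stuck-at-0, U5 stuck-at-0.
Only U1 stuck-at-1 is consistent with every test.

U1 stuck-at-1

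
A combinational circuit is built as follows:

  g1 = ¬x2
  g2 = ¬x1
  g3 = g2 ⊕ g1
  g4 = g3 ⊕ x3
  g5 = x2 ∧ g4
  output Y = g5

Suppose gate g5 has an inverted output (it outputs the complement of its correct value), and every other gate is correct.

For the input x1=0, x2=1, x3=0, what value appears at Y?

0

Propagate with g5 forced: g1=0, g2=1, g3=1, g4=1, g5=0 [inverted output].
So Y = 0. (Without the fault it would be 1.)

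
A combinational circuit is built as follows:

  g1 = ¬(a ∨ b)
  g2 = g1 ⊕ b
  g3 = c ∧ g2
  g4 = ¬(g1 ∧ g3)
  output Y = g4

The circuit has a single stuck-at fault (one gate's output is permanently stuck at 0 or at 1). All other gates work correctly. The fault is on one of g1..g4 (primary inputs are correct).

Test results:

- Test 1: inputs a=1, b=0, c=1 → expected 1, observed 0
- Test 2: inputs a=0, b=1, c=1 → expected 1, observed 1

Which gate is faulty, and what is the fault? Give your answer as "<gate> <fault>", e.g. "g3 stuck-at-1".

Fault-free values for test 1 (a=1, b=0, c=1): g1=0, g2=0, g3=0, g4=1, giving Y=1. Observed 0.
Test 1: faults giving observed 0 are {g1 stuck-at-1, g4 stuck-at-0}.
Test 2 (a=0, b=1, c=1): fault-free g1=0, g2=1, g3=1, g4=1 → 1; observed 1. Eliminates g4 stuck-at-0.
Only g1 stuck-at-1 is consistent with every test.

g1 stuck-at-1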